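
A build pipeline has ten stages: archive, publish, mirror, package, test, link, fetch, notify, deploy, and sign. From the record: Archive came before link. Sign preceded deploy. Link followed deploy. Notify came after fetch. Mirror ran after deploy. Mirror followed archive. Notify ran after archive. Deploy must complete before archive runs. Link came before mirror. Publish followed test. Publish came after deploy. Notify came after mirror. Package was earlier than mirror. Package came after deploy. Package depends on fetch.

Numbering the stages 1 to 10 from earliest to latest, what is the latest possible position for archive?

Archive must come before link, mirror, and notify — 3 stages forced after it.
Everything else can be placed before archive in some valid order, so archive can sit as late as position 10 − 3 = 7.

7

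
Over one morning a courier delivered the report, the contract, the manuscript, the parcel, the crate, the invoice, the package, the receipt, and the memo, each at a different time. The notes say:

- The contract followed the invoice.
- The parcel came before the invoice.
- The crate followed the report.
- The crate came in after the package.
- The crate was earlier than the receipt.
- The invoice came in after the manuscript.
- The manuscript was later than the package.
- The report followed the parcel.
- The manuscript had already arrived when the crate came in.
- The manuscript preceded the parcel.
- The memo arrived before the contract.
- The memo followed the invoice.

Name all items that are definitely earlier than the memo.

Directly stated before the memo: the invoice.
The manuscript reaches the memo via the manuscript → the invoice → the memo.
The package reaches the memo via the package → the manuscript → the invoice → the memo.
The parcel reaches the memo via the parcel → the invoice → the memo.

the invoice, the manuscript, the package, the parcel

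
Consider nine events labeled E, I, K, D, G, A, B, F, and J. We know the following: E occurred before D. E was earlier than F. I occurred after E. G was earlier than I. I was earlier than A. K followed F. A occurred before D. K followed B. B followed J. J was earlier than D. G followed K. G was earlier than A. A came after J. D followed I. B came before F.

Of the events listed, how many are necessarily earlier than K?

4

Directly stated before K: B and F.
E reaches K via E → F → K.
J reaches K via J → B → K.
No chain forces D (or any of the others) ahead of K.
That's B, E, F, and J — 4 in all.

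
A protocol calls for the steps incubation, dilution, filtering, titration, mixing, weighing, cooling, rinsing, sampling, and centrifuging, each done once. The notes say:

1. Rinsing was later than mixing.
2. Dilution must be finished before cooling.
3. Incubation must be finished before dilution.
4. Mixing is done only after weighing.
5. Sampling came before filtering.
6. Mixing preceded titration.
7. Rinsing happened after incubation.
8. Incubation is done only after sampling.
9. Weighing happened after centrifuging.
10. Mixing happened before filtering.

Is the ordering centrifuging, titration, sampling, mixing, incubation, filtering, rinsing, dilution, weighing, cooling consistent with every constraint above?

no

The constraints require weighing before mixing, but in the proposed sequence mixing appears ahead of weighing. That one violation is enough.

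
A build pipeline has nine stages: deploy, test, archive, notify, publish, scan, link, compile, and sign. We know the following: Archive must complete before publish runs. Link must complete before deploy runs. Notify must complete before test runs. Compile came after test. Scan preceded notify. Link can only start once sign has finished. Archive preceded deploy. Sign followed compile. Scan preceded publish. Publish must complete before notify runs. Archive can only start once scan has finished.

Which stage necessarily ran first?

scan

Scan has a chain of constraints placing it before every other stage, so scan must be first.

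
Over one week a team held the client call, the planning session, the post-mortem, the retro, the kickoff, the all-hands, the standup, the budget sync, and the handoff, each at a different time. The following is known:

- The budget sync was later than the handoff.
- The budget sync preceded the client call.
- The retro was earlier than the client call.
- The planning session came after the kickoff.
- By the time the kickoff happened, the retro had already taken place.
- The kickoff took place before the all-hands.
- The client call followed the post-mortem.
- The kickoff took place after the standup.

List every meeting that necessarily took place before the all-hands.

the kickoff, the retro, the standup

Directly stated before the all-hands: the kickoff.
The retro reaches the all-hands via the retro → the kickoff → the all-hands.
The standup reaches the all-hands via the standup → the kickoff → the all-hands.
No chain forces the planning session (or any of the others) ahead of the all-hands.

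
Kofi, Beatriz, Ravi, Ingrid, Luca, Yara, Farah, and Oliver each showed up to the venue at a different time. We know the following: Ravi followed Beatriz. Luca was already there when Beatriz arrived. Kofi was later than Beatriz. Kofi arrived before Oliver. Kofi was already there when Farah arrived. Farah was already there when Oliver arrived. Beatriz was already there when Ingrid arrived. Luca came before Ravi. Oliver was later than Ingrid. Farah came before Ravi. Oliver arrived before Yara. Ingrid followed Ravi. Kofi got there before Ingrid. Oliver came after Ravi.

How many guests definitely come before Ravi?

Directly stated before Ravi: Beatriz, Farah, and Luca.
Kofi reaches Ravi via Kofi → Farah → Ravi.
That's Beatriz, Farah, Kofi, and Luca — 4 in all.

4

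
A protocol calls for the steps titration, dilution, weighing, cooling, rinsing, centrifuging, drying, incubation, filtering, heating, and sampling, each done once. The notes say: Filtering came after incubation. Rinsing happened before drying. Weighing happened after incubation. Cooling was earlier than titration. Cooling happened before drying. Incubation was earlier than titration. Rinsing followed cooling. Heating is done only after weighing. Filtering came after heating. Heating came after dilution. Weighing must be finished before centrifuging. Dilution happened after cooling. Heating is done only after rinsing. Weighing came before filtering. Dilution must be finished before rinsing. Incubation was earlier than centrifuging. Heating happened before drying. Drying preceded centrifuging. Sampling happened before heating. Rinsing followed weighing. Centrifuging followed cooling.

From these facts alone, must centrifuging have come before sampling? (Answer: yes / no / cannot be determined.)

Tracing the constraints gives sampling → heating → drying → centrifuging, so sampling must come before centrifuging.
That means centrifuging cannot be before sampling.

no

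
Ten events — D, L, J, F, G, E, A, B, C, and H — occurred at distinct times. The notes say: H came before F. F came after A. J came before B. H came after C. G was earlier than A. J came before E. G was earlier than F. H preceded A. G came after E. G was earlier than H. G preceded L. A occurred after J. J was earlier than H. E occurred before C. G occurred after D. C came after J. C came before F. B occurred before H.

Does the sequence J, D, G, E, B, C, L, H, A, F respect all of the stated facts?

The constraints require E before G, but in the proposed sequence G appears ahead of E. That one violation is enough.

no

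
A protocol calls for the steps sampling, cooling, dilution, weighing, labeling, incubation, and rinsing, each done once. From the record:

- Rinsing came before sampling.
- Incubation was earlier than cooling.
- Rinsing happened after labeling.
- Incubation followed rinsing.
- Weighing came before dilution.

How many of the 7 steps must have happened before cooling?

Directly stated before cooling: incubation.
Labeling reaches cooling via labeling → rinsing → incubation → cooling.
Rinsing reaches cooling via rinsing → incubation → cooling.
No chain forces sampling (or any of the others) ahead of cooling.
That's incubation, labeling, and rinsing — 3 in all.

3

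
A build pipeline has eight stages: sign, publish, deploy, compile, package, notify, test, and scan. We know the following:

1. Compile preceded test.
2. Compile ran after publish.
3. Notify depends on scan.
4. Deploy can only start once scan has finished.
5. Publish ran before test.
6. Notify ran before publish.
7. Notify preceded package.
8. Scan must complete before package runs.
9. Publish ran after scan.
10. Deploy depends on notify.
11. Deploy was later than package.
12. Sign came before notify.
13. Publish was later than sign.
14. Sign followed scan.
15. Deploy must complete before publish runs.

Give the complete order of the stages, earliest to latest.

scan, sign, notify, package, deploy, publish, compile, test

The constraints fix every adjacent pair, so only one ordering works:
scan → sign → notify → package → deploy → publish → compile → test.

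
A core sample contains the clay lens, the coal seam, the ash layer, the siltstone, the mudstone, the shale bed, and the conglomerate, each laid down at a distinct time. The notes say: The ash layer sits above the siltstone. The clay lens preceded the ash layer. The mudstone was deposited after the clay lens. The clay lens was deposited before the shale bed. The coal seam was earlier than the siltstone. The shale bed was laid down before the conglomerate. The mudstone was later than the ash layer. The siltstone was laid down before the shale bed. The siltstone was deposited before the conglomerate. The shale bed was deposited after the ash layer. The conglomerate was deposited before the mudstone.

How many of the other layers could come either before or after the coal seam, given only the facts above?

Forced after the coal seam: the ash layer, the conglomerate, the mudstone, the shale bed, and the siltstone.
That leaves the clay lens with no forced order relative to the coal seam — 1.

1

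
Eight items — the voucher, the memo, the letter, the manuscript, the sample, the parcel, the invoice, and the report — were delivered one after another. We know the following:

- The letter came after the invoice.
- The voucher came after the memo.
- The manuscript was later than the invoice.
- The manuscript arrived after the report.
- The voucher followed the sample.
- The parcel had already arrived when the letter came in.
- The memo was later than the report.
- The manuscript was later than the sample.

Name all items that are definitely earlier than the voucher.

the memo, the report, the sample

Directly stated before the voucher: the memo and the sample.
The report reaches the voucher via the report → the memo → the voucher.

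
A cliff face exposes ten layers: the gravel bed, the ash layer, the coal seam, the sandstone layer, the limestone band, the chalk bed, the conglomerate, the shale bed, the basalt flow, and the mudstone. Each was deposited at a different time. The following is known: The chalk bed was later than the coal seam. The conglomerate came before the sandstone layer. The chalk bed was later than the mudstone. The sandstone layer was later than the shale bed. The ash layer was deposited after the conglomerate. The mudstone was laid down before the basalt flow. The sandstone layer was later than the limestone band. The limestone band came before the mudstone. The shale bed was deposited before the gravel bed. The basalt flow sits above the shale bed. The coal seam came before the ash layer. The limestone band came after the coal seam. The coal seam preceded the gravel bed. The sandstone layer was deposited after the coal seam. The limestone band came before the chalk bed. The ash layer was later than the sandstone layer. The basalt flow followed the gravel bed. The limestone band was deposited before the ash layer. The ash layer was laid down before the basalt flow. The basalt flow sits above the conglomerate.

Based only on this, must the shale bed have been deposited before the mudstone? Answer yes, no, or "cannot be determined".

cannot be determined

No chain of stated constraints runs from the shale bed to the mudstone, and none runs from the mudstone to the shale bed either.
So the relative order of the shale bed and the mudstone is not fixed by the given facts.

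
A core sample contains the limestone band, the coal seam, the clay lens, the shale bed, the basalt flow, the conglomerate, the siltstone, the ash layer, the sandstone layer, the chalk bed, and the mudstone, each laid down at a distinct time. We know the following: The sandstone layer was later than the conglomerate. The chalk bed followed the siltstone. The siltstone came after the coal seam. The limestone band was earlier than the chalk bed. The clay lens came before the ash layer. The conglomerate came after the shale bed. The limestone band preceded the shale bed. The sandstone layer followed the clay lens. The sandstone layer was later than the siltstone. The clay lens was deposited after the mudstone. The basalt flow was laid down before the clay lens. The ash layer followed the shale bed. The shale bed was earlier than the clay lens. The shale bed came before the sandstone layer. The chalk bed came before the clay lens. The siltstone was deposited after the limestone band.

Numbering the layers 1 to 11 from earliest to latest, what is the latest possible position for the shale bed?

7

The shale bed must come before the ash layer, the clay lens, the conglomerate, and the sandstone layer — 4 layers forced after it.
Everything else can be placed before the shale bed in some valid order, so the shale bed can sit as late as position 11 − 4 = 7.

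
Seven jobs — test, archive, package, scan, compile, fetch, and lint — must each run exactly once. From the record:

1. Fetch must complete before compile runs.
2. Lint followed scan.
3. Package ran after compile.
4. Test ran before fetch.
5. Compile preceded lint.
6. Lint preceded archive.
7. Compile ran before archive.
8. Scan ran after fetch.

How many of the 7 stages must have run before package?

Directly stated before package: compile.
Fetch reaches package via fetch → compile → package.
Test reaches package via test → fetch → compile → package.
That's compile, fetch, and test — 3 in all.

3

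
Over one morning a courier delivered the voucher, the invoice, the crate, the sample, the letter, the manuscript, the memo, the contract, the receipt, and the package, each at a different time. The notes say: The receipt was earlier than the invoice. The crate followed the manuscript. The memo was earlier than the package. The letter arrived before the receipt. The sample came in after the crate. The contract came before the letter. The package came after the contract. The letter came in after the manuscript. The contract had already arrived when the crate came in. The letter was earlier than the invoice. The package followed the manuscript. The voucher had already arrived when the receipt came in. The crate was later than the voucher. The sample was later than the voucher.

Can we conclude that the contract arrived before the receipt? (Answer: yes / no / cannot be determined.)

yes

Chain the constraints: the contract → the letter → the receipt. Each link is directly stated, so the contract comes before the receipt.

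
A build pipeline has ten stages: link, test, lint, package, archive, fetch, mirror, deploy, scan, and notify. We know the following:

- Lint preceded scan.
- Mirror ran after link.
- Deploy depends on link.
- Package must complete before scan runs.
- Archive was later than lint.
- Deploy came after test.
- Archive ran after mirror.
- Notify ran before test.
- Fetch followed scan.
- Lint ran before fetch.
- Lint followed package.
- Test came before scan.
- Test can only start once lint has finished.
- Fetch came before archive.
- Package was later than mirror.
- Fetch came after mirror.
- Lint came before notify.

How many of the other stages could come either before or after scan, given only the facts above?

1

Forced before scan: link, lint, mirror, notify, package, and test; forced after scan: archive and fetch.
That leaves deploy with no forced order relative to scan — 1.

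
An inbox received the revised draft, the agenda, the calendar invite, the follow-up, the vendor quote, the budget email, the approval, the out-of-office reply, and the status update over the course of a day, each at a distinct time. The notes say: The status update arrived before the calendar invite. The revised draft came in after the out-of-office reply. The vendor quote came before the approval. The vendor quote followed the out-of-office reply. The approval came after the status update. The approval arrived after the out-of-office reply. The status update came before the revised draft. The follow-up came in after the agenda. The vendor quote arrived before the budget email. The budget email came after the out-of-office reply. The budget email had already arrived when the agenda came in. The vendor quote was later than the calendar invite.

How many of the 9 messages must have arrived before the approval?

Directly stated before the approval: the out-of-office reply, the status update, and the vendor quote.
The calendar invite reaches the approval via the calendar invite → the vendor quote → the approval.
No chain forces the revised draft (or any of the others) ahead of the approval.
That's the calendar invite, the out-of-office reply, the status update, and the vendor quote — 4 in all.

4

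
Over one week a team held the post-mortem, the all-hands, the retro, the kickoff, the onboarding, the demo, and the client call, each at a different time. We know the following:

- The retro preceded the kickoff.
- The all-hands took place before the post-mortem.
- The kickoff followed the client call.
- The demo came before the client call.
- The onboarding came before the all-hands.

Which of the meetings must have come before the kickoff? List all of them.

Directly stated before the kickoff: the client call and the retro.
The demo reaches the kickoff via the demo → the client call → the kickoff.

the client call, the demo, the retro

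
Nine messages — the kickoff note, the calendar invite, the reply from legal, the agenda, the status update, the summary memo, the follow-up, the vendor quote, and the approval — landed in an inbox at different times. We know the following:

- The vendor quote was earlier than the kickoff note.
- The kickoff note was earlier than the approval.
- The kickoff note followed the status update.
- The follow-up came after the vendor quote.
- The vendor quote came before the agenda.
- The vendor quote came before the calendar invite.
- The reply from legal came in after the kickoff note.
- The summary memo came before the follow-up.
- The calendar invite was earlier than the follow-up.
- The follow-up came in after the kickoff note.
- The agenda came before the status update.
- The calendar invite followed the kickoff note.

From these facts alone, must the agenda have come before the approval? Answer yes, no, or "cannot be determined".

Chain the constraints: the agenda → the status update → the kickoff note → the approval. Each link is directly stated, so the agenda comes before the approval.

yes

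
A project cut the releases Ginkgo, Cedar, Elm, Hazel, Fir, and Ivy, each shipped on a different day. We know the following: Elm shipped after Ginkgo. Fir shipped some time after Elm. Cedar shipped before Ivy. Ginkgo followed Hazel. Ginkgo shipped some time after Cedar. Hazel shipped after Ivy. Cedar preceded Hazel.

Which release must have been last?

Fir

Every other release has a chain of constraints placing it before Fir, so Fir is last.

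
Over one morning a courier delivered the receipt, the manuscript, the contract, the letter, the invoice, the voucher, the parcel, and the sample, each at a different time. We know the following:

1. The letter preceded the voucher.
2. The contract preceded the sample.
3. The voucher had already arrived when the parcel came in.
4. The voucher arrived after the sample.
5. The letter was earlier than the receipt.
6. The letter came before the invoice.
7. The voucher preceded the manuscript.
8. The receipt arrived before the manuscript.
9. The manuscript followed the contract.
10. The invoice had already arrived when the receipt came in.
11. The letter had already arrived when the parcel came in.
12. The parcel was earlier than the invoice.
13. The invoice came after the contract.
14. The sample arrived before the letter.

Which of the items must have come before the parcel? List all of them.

the contract, the letter, the sample, the voucher

Directly stated before the parcel: the letter and the voucher.
The contract reaches the parcel via the contract → the sample → the voucher → the parcel.
The sample reaches the parcel via the sample → the voucher → the parcel.
No chain forces the manuscript (or any of the others) ahead of the parcel.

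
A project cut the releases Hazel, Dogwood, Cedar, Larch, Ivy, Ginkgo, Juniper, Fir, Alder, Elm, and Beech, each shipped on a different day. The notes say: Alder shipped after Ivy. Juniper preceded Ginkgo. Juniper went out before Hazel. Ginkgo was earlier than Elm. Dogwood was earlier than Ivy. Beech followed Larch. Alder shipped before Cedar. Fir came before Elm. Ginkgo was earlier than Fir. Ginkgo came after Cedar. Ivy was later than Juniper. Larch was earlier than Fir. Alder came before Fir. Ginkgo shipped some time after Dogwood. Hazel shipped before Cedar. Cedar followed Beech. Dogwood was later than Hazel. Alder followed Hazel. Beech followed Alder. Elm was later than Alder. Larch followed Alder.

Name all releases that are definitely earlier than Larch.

Directly stated before Larch: Alder.
Dogwood reaches Larch via Dogwood → Ivy → Alder → Larch.
Hazel reaches Larch via Hazel → Alder → Larch.
Ivy reaches Larch via Ivy → Alder → Larch.
Likewise Juniper reaches Larch by chaining the stated constraints.
No chain forces Ginkgo (or any of the others) ahead of Larch.

Alder, Dogwood, Hazel, Ivy, Juniper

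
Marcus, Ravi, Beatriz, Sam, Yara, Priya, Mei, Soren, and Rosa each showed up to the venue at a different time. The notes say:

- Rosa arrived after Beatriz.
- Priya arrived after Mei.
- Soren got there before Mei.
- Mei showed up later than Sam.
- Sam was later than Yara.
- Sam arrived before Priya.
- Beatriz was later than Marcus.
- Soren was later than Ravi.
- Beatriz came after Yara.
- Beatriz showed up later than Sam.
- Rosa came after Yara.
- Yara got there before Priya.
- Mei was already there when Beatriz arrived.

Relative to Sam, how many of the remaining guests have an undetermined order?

3

Forced before Sam: Yara; forced after Sam: Beatriz, Mei, Priya, and Rosa.
That leaves Marcus, Ravi, and Soren with no forced order relative to Sam — 3.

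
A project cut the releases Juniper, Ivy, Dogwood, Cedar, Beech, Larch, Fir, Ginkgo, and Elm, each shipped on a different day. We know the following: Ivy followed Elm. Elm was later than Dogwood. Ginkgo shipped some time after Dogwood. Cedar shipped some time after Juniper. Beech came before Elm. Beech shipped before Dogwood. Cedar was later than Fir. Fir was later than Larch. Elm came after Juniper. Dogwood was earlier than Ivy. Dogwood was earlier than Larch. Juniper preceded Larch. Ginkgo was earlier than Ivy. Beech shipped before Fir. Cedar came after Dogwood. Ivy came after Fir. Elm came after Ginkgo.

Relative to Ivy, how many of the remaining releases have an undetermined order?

1

Forced before Ivy: Beech, Dogwood, Elm, Fir, Ginkgo, Juniper, and Larch.
That leaves Cedar with no forced order relative to Ivy — 1.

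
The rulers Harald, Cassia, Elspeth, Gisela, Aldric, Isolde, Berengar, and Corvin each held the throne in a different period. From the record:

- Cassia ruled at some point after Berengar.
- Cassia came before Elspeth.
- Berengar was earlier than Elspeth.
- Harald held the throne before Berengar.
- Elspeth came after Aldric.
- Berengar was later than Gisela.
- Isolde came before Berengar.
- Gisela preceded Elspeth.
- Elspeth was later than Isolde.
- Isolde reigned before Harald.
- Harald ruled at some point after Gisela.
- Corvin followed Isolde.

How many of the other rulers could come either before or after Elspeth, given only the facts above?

1

Forced before Elspeth: Aldric, Berengar, Cassia, Gisela, Harald, and Isolde.
That leaves Corvin with no forced order relative to Elspeth — 1.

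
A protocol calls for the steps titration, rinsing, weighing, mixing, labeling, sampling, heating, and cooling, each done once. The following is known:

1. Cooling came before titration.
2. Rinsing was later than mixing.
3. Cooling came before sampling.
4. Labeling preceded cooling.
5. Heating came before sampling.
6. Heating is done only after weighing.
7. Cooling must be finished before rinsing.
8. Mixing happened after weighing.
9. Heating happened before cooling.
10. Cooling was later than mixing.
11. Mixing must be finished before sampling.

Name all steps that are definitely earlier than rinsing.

Directly stated before rinsing: cooling and mixing.
Heating reaches rinsing via heating → cooling → rinsing.
Labeling reaches rinsing via labeling → cooling → rinsing.
Weighing reaches rinsing via weighing → mixing → rinsing.
No chain forces titration (or any of the others) ahead of rinsing.

cooling, heating, labeling, mixing, weighing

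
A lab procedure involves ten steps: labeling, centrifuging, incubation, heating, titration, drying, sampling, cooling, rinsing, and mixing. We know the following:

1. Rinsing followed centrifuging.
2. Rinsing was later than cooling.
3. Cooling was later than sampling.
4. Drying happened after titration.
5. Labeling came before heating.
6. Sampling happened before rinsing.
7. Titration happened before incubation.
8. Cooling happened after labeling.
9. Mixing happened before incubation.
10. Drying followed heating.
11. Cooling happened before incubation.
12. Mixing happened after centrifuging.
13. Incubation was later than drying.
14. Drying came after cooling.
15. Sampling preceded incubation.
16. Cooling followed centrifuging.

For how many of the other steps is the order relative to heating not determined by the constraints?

Forced before heating: labeling; forced after heating: drying and incubation.
That leaves centrifuging, cooling, mixing, rinsing, sampling, and titration with no forced order relative to heating — 6.

6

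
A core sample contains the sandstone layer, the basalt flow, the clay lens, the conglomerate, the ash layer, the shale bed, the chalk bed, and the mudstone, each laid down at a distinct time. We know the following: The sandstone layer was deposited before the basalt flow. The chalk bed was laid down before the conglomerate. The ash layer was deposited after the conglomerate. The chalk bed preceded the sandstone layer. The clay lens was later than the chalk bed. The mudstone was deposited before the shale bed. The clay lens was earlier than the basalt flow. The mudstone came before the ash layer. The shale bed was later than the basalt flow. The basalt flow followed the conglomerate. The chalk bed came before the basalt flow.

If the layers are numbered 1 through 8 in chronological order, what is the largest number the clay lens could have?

The clay lens must come before the basalt flow and the shale bed — 2 layers forced after it.
Everything else can be placed before the clay lens in some valid order, so the clay lens can sit as late as position 8 − 2 = 6.

6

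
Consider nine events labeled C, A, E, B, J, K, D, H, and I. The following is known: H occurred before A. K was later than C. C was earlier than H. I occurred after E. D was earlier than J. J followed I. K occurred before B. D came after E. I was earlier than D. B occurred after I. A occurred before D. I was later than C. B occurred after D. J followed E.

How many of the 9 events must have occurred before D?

Directly stated before D: A, E, and I.
C reaches D via C → I → D.
H reaches D via H → A → D.
No chain forces J (or any of the others) ahead of D.
That's A, C, E, H, and I — 5 in all.

5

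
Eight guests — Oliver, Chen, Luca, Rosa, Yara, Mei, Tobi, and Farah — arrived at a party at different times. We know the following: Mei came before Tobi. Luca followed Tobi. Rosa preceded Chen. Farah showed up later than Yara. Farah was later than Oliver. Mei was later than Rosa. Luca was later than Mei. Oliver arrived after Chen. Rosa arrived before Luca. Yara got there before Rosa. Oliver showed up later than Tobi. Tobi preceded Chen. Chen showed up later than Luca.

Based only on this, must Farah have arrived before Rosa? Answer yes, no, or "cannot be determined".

no

Tracing the constraints gives Rosa → Chen → Oliver → Farah, so Rosa must come before Farah.
That means Farah cannot be before Rosa.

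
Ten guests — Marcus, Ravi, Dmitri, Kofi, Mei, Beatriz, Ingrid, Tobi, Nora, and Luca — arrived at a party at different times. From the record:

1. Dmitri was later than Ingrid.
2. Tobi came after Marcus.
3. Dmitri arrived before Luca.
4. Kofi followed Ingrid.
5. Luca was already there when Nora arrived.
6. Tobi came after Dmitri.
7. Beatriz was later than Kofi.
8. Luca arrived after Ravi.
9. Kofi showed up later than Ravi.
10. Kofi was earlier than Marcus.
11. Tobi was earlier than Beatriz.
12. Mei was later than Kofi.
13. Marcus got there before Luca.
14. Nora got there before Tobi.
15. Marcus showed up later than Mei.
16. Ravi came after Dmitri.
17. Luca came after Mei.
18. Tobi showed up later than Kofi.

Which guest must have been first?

Ingrid

Ingrid has a chain of constraints placing them before every other guest, so Ingrid must be first.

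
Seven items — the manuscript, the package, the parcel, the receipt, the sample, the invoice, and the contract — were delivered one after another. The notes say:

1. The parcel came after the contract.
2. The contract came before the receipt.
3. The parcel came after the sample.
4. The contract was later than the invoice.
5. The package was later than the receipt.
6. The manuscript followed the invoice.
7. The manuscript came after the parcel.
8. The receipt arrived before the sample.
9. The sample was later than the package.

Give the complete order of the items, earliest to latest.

The constraints fix every adjacent pair, so only one ordering works:
the invoice → the contract → the receipt → the package → the sample → the parcel → the manuscript.

the invoice, the contract, the receipt, the package, the sample, the parcel, the manuscript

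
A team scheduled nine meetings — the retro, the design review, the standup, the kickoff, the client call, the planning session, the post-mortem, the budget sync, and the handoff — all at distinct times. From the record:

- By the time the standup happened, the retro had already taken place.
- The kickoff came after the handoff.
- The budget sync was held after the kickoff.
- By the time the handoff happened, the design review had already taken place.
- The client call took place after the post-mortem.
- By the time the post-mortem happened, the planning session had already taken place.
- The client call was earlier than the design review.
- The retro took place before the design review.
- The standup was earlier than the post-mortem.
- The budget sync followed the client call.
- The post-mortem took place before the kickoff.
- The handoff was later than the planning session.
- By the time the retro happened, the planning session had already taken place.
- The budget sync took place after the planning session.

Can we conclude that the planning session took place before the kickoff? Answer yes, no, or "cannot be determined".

yes

Chain the constraints: the planning session → the handoff → the kickoff. Each link is directly stated, so the planning session comes before the kickoff.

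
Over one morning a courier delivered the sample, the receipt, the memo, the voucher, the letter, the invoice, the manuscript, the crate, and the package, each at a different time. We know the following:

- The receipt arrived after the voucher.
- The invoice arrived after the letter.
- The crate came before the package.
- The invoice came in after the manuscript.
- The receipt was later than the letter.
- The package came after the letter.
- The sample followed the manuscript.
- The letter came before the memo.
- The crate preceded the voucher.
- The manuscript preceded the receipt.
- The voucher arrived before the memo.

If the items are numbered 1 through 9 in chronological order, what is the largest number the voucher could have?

7

The voucher must come before the memo and the receipt — 2 items forced after it.
Everything else can be placed before the voucher in some valid order, so the voucher can sit as late as position 9 − 2 = 7.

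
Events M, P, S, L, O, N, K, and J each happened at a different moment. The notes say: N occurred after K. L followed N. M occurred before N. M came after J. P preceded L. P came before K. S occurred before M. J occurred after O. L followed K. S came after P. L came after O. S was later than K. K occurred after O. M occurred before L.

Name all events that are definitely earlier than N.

Directly stated before N: K and M.
J reaches N via J → M → N.
O reaches N via O → K → N.
P reaches N via P → K → N.
Likewise S reaches N by chaining the stated constraints.

J, K, M, O, P, S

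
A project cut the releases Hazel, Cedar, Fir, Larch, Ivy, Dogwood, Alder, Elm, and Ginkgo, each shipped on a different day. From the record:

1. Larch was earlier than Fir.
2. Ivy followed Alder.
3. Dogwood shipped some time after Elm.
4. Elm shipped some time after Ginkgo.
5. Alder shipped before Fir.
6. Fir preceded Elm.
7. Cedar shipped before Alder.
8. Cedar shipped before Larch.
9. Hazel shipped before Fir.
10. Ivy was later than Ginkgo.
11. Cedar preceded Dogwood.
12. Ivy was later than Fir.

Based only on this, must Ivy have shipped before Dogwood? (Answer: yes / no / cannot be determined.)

No chain of stated constraints runs from Ivy to Dogwood, and none runs from Dogwood to Ivy either.
So the relative order of Ivy and Dogwood is not fixed by the given facts.

cannot be determined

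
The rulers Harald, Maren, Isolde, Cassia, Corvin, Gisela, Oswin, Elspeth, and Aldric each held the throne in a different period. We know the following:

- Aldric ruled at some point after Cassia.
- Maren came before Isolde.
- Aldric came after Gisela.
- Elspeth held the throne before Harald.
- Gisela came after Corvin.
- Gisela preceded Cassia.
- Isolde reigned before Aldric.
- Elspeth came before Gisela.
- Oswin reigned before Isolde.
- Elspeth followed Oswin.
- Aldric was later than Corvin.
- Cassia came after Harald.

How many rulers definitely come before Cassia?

Directly stated before Cassia: Gisela and Harald.
Corvin reaches Cassia via Corvin → Gisela → Cassia.
Elspeth reaches Cassia via Elspeth → Gisela → Cassia.
Oswin reaches Cassia via Oswin → Elspeth → Gisela → Cassia.
That's Corvin, Elspeth, Gisela, Harald, and Oswin — 5 in all.

5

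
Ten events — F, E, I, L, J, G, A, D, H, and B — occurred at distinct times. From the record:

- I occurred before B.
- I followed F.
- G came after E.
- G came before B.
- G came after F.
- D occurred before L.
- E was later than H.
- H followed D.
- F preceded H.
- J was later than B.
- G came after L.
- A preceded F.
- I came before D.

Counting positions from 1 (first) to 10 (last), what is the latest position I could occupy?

I must come before B, D, E, G, H, J, and L — 7 events forced after it.
Everything else can be placed before I in some valid order, so I can sit as late as position 10 − 7 = 3.

3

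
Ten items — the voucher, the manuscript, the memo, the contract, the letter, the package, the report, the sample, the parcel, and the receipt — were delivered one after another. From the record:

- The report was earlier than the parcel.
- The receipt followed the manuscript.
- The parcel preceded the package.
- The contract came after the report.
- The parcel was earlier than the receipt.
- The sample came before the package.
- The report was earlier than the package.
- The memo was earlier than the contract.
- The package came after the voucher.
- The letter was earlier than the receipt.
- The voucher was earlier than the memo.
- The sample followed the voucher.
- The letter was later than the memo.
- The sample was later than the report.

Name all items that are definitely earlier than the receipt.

Directly stated before the receipt: the letter, the manuscript, and the parcel.
The memo reaches the receipt via the memo → the letter → the receipt.
The report reaches the receipt via the report → the parcel → the receipt.
The voucher reaches the receipt via the voucher → the memo → the letter → the receipt.

the letter, the manuscript, the memo, the parcel, the report, the voucher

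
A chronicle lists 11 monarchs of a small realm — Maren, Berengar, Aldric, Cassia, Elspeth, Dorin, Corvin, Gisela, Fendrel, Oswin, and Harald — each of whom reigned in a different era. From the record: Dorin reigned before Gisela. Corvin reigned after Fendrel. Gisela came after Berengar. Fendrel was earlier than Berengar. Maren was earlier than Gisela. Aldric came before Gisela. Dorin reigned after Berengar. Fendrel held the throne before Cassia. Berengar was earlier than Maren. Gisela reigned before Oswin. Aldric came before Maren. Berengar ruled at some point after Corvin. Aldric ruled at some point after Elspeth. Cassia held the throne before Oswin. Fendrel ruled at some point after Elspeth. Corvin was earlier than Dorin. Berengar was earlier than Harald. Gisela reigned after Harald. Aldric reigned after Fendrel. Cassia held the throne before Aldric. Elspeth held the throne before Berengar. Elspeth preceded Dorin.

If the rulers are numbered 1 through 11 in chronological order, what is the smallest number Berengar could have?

4

Corvin, Elspeth, and Fendrel must all come before Berengar — 3 forced predecessors.
Nothing else is forced ahead of Berengar, so their earliest slot is position 3 + 1 = 4.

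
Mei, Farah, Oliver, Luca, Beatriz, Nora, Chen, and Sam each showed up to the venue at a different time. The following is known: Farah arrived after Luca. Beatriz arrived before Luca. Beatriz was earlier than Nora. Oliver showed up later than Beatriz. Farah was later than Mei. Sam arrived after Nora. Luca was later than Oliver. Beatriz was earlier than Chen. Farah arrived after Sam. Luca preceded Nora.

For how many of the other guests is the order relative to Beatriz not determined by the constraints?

Forced after Beatriz: Chen, Farah, Luca, Nora, Oliver, and Sam.
That leaves Mei with no forced order relative to Beatriz — 1.

1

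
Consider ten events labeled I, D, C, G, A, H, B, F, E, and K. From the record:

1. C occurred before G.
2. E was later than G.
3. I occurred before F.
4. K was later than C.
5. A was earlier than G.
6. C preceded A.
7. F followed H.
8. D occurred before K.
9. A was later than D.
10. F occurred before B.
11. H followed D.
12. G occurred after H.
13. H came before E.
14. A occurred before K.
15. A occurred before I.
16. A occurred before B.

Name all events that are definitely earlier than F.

A, C, D, H, I

Directly stated before F: H and I.
A reaches F via A → I → F.
C reaches F via C → A → I → F.
D reaches F via D → H → F.
No chain forces G (or any of the others) ahead of F.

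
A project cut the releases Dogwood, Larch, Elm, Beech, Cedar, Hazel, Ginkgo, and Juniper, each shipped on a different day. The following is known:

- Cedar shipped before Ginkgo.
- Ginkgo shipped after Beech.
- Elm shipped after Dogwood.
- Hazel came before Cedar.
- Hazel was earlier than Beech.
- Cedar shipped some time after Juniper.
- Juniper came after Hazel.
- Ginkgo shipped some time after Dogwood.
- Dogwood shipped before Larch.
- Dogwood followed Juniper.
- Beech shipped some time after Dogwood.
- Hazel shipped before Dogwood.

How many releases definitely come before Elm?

Directly stated before Elm: Dogwood.
Hazel reaches Elm via Hazel → Dogwood → Elm.
Juniper reaches Elm via Juniper → Dogwood → Elm.
That's Dogwood, Hazel, and Juniper — 3 in all.

3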